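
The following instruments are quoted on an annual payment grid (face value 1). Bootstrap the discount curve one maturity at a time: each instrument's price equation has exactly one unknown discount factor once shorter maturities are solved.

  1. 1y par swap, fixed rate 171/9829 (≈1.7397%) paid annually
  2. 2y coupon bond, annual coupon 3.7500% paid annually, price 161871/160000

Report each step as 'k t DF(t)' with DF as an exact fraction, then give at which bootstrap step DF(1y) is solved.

1 1 9829/10000
2 2 2349/2500
DF(1y) is solved at step 1

step 1 [1y] swap r/1=171/9829: DF=(1 − 171/9829·(0))/(1+171/9829) = 9829/10000 ≈ 0.982900
step 2 [2y] bond c/1=3/80: DF=(161871/160000 − 3/80·(0.982900))/(1+3/80) = 2349/2500 ≈ 0.939600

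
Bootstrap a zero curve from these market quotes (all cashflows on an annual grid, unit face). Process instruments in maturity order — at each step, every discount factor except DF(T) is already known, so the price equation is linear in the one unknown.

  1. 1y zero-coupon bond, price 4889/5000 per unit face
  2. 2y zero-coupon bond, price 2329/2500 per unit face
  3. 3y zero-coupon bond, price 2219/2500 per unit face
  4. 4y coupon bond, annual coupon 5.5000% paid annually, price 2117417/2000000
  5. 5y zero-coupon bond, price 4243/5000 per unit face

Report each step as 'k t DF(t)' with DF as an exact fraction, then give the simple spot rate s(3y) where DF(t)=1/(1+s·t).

1 1 4889/5000
2 2 2329/2500
3 3 2219/2500
4 4 8577/10000
5 5 4243/5000
s(3y) = (1/(2219/2500) − 1)/(3) = 281/6657 ≈ 4.2211%

step 1 [1y] zero: DF = P = 4889/5000 ≈ 0.977800
step 2 [2y] zero: DF = P = 2329/2500 ≈ 0.931600
step 3 [3y] zero: DF = P = 2219/2500 ≈ 0.887600
step 4 [4y] bond c/1=11/200: DF=(2117417/2000000 − 11/200·(0.977800+0.931600+0.887600))/(1+11/200) = 8577/10000 ≈ 0.857700
step 5 [5y] zero: DF = P = 4243/5000 ≈ 0.848600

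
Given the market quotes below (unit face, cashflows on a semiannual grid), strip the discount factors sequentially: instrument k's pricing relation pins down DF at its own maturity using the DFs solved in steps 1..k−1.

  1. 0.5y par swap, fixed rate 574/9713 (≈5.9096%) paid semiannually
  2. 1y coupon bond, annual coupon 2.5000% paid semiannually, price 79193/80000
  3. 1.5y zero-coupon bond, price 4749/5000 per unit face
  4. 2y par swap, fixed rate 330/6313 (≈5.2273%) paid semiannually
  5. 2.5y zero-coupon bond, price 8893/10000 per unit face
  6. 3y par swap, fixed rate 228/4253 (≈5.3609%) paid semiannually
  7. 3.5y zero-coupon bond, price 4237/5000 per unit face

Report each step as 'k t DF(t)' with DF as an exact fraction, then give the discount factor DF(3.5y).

step 1 [0.5y] swap r/2=287/9713: DF=(1 − 287/9713·(0))/(1+287/9713) = 9713/10000 ≈ 0.971300
step 2 [1y] bond c/2=1/80: DF=(79193/80000 − 1/80·(0.971300))/(1+1/80) = 9657/10000 ≈ 0.965700
step 3 [1.5y] zero: DF = P = 4749/5000 ≈ 0.949800
step 4 [2y] swap r/2=165/6313: DF=(1 − 165/6313·(0.971300+0.965700+0.949800))/(1+165/6313) = 901/1000 ≈ 0.901000
step 5 [2.5y] zero: DF = P = 8893/10000 ≈ 0.889300
step 6 [3y] swap r/2=114/4253: DF=(1 − 114/4253·(0.971300+0.965700+0.949800+0.901000+0.889300))/(1+114/4253) = 4259/5000 ≈ 0.851800
step 7 [3.5y] zero: DF = P = 4237/5000 ≈ 0.847400

1 1/2 9713/10000
2 1 9657/10000
3 3/2 4749/5000
4 2 901/1000
5 5/2 8893/10000
6 3 4259/5000
7 7/2 4237/5000
DF(3.5y) = 4237/5000 ≈ 0.847400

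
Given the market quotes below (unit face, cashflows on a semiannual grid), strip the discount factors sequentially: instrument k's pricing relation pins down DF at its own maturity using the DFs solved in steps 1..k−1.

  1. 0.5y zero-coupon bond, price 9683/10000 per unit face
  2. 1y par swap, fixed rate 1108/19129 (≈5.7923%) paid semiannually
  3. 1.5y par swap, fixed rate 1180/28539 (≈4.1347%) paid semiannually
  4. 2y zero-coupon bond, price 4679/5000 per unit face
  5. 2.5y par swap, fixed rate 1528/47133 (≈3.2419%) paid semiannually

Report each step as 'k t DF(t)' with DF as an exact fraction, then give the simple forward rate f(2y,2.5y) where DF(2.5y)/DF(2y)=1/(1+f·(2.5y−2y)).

step 1 [0.5y] zero: DF = P = 9683/10000 ≈ 0.968300
step 2 [1y] swap r/2=554/19129: DF=(1 − 554/19129·(0.968300))/(1+554/19129) = 4723/5000 ≈ 0.944600
step 3 [1.5y] swap r/2=590/28539: DF=(1 − 590/28539·(0.968300+0.944600))/(1+590/28539) = 941/1000 ≈ 0.941000
step 4 [2y] zero: DF = P = 4679/5000 ≈ 0.935800
step 5 [2.5y] swap r/2=764/47133: DF=(1 − 764/47133·(0.968300+0.944600+0.941000+0.935800))/(1+764/47133) = 2309/2500 ≈ 0.923600

1 1/2 9683/10000
2 1 4723/5000
3 3/2 941/1000
4 2 4679/5000
5 5/2 2309/2500
f(2y,2.5y) = ((4679/5000)/(2309/2500) − 1)/(1/2) = 61/2309 ≈ 2.6418%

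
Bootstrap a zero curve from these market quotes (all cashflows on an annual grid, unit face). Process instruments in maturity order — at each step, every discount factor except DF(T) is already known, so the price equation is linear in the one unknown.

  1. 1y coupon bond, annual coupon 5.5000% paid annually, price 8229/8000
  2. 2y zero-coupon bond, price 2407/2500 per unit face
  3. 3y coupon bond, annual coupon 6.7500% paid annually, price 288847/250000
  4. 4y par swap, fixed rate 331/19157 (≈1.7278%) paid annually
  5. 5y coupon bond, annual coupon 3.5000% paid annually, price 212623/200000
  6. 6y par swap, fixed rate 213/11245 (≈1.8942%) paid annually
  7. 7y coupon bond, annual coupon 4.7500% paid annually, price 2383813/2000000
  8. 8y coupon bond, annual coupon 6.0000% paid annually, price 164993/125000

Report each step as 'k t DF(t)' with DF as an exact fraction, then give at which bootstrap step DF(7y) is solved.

step 1 [1y] bond c/1=11/200: DF=(8229/8000 − 11/200·(0))/(1+11/200) = 39/40 ≈ 0.975000
step 2 [2y] zero: DF = P = 2407/2500 ≈ 0.962800
step 3 [3y] bond c/1=27/400: DF=(288847/250000 − 27/400·(0.975000+0.962800))/(1+27/400) = 4799/5000 ≈ 0.959800
step 4 [4y] swap r/1=331/19157: DF=(1 − 331/19157·(0.975000+0.962800+0.959800))/(1+331/19157) = 4669/5000 ≈ 0.933800
step 5 [5y] bond c/1=7/200: DF=(212623/200000 − 7/200·(0.975000+0.962800+0.959800+0.933800))/(1+7/200) = 561/625 ≈ 0.897600
step 6 [6y] swap r/1=213/11245: DF=(1 − 213/11245·(0.975000+0.962800+0.959800+0.933800+0.897600))/(1+213/11245) = 1787/2000 ≈ 0.893500
step 7 [7y] bond c/1=19/400: DF=(2383813/2000000 − 19/400·(0.975000+0.962800+0.959800+0.933800+0.897600+0.893500))/(1+19/400) = 8829/10000 ≈ 0.882900
step 8 [8y] bond c/1=3/50: DF=(164993/125000 − 3/50·(0.975000+0.962800+0.959800+0.933800+0.897600+0.893500+0.882900))/(1+3/50) = 877/1000 ≈ 0.877000

1 1 39/40
2 2 2407/2500
3 3 4799/5000
4 4 4669/5000
5 5 561/625
6 6 1787/2000
7 7 8829/10000
8 8 877/1000
DF(7y) is solved at step 7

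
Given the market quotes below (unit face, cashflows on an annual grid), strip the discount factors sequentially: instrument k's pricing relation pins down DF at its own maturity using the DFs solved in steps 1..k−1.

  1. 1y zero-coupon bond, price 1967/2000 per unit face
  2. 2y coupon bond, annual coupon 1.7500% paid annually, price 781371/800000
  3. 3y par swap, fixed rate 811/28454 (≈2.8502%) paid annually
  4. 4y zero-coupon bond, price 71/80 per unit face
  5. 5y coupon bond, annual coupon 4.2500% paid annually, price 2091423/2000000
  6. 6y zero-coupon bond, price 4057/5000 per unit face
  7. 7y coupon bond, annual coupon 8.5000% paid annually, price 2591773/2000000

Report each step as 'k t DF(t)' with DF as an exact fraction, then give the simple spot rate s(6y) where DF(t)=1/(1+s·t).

step 1 [1y] zero: DF = P = 1967/2000 ≈ 0.983500
step 2 [2y] bond c/1=7/400: DF=(781371/800000 − 7/400·(0.983500))/(1+7/400) = 943/1000 ≈ 0.943000
step 3 [3y] swap r/1=811/28454: DF=(1 − 811/28454·(0.983500+0.943000))/(1+811/28454) = 9189/10000 ≈ 0.918900
step 4 [4y] zero: DF = P = 71/80 ≈ 0.887500
step 5 [5y] bond c/1=17/400: DF=(2091423/2000000 − 17/400·(0.983500+0.943000+0.918900+0.887500))/(1+17/400) = 8509/10000 ≈ 0.850900
step 6 [6y] zero: DF = P = 4057/5000 ≈ 0.811400
step 7 [7y] bond c/1=17/200: DF=(2591773/2000000 − 17/200·(0.983500+0.943000+0.918900+0.887500+0.850900+0.811400))/(1+17/200) = 7717/10000 ≈ 0.771700

1 1 1967/2000
2 2 943/1000
3 3 9189/10000
4 4 71/80
5 5 8509/10000
6 6 4057/5000
7 7 7717/10000
s(6y) = (1/(4057/5000) − 1)/(6) = 943/24342 ≈ 3.8740%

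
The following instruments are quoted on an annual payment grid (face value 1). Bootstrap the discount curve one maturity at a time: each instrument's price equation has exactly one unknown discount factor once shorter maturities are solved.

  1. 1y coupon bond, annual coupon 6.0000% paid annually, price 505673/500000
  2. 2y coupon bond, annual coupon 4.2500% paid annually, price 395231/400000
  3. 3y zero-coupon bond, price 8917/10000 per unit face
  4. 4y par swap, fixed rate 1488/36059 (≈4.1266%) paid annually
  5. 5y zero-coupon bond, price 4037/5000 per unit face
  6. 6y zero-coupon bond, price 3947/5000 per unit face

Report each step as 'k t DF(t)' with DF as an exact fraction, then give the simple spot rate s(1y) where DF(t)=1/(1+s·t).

step 1 [1y] bond c/1=3/50: DF=(505673/500000 − 3/50·(0))/(1+3/50) = 9541/10000 ≈ 0.954100
step 2 [2y] bond c/1=17/400: DF=(395231/400000 − 17/400·(0.954100))/(1+17/400) = 9089/10000 ≈ 0.908900
step 3 [3y] zero: DF = P = 8917/10000 ≈ 0.891700
step 4 [4y] swap r/1=1488/36059: DF=(1 − 1488/36059·(0.954100+0.908900+0.891700))/(1+1488/36059) = 532/625 ≈ 0.851200
step 5 [5y] zero: DF = P = 4037/5000 ≈ 0.807400
step 6 [6y] zero: DF = P = 3947/5000 ≈ 0.789400

1 1 9541/10000
2 2 9089/10000
3 3 8917/10000
4 4 532/625
5 5 4037/5000
6 6 3947/5000
s(1y) = (1/(9541/10000) − 1)/(1) = 459/9541 ≈ 4.8108%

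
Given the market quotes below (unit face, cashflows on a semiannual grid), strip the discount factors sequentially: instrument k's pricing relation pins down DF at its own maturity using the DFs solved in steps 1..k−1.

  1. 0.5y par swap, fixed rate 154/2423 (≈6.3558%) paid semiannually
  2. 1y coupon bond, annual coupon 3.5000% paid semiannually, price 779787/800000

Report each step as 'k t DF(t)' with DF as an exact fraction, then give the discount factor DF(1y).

step 1 [0.5y] swap r/2=77/2423: DF=(1 − 77/2423·(0))/(1+77/2423) = 2423/2500 ≈ 0.969200
step 2 [1y] bond c/2=7/400: DF=(779787/800000 − 7/400·(0.969200))/(1+7/400) = 9413/10000 ≈ 0.941300

1 1/2 2423/2500
2 1 9413/10000
DF(1y) = 9413/10000 ≈ 0.941300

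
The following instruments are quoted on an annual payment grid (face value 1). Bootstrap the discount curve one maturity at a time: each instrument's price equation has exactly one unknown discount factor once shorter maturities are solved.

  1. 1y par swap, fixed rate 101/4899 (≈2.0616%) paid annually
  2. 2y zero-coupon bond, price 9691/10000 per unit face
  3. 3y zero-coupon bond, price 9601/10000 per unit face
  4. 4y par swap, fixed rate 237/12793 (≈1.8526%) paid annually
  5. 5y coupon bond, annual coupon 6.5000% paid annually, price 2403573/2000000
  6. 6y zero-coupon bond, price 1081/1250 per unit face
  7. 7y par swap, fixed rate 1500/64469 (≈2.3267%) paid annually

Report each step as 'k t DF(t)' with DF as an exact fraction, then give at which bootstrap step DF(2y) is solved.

step 1 [1y] swap r/1=101/4899: DF=(1 − 101/4899·(0))/(1+101/4899) = 4899/5000 ≈ 0.979800
step 2 [2y] zero: DF = P = 9691/10000 ≈ 0.969100
step 3 [3y] zero: DF = P = 9601/10000 ≈ 0.960100
step 4 [4y] swap r/1=237/12793: DF=(1 − 237/12793·(0.979800+0.969100+0.960100))/(1+237/12793) = 9289/10000 ≈ 0.928900
step 5 [5y] bond c/1=13/200: DF=(2403573/2000000 − 13/200·(0.979800+0.969100+0.960100+0.928900))/(1+13/200) = 4471/5000 ≈ 0.894200
step 6 [6y] zero: DF = P = 1081/1250 ≈ 0.864800
step 7 [7y] swap r/1=1500/64469: DF=(1 − 1500/64469·(0.979800+0.969100+0.960100+0.928900+0.894200+0.864800))/(1+1500/64469) = 17/20 ≈ 0.850000

1 1 4899/5000
2 2 9691/10000
3 3 9601/10000
4 4 9289/10000
5 5 4471/5000
6 6 1081/1250
7 7 17/20
DF(2y) is solved at step 2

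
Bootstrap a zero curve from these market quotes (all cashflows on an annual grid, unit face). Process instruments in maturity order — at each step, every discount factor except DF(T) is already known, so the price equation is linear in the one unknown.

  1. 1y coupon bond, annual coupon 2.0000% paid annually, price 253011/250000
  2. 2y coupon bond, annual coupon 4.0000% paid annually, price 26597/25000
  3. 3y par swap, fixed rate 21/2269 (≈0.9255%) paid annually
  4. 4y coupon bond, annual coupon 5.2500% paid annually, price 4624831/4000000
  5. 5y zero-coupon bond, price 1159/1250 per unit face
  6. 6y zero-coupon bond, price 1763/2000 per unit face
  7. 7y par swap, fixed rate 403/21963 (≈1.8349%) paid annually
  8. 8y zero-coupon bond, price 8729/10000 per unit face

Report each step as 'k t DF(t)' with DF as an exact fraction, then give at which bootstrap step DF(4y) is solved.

1 1 4961/5000
2 2 1231/1250
3 3 9727/10000
4 4 4757/5000
5 5 1159/1250
6 6 1763/2000
7 7 8791/10000
8 8 8729/10000
DF(4y) is solved at step 4

step 1 [1y] bond c/1=1/50: DF=(253011/250000 − 1/50·(0))/(1+1/50) = 4961/5000 ≈ 0.992200
step 2 [2y] bond c/1=1/25: DF=(26597/25000 − 1/25·(0.992200))/(1+1/25) = 1231/1250 ≈ 0.984800
step 3 [3y] swap r/1=21/2269: DF=(1 − 21/2269·(0.992200+0.984800))/(1+21/2269) = 9727/10000 ≈ 0.972700
step 4 [4y] bond c/1=21/400: DF=(4624831/4000000 − 21/400·(0.992200+0.984800+0.972700))/(1+21/400) = 4757/5000 ≈ 0.951400
step 5 [5y] zero: DF = P = 1159/1250 ≈ 0.927200
step 6 [6y] zero: DF = P = 1763/2000 ≈ 0.881500
step 7 [7y] swap r/1=403/21963: DF=(1 − 403/21963·(0.992200+0.984800+0.972700+0.951400+0.927200+0.881500))/(1+403/21963) = 8791/10000 ≈ 0.879100
step 8 [8y] zero: DF = P = 8729/10000 ≈ 0.872900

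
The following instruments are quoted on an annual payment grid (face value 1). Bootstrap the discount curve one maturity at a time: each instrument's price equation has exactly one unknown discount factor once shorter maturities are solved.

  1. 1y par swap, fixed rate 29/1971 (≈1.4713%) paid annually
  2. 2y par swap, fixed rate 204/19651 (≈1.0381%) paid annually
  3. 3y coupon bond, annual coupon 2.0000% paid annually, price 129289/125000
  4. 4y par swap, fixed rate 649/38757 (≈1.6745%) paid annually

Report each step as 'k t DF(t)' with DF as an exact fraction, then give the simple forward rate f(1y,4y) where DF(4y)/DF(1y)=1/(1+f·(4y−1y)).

step 1 [1y] swap r/1=29/1971: DF=(1 − 29/1971·(0))/(1+29/1971) = 1971/2000 ≈ 0.985500
step 2 [2y] swap r/1=204/19651: DF=(1 − 204/19651·(0.985500))/(1+204/19651) = 2449/2500 ≈ 0.979600
step 3 [3y] bond c/1=1/50: DF=(129289/125000 − 1/50·(0.985500+0.979600))/(1+1/50) = 1951/2000 ≈ 0.975500
step 4 [4y] swap r/1=649/38757: DF=(1 − 649/38757·(0.985500+0.979600+0.975500))/(1+649/38757) = 9351/10000 ≈ 0.935100

1 1 1971/2000
2 2 2449/2500
3 3 1951/2000
4 4 9351/10000
f(1y,4y) = ((1971/2000)/(9351/10000) − 1)/(3) = 56/3117 ≈ 1.7966%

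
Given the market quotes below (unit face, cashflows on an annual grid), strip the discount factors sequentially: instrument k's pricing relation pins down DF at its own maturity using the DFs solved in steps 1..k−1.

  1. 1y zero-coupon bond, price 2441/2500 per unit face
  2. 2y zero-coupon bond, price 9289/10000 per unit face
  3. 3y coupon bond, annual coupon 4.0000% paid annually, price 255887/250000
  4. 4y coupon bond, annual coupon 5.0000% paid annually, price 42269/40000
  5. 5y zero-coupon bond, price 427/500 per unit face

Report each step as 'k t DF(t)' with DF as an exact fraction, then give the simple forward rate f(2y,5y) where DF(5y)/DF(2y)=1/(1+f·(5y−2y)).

step 1 [1y] zero: DF = P = 2441/2500 ≈ 0.976400
step 2 [2y] zero: DF = P = 9289/10000 ≈ 0.928900
step 3 [3y] bond c/1=1/25: DF=(255887/250000 − 1/25·(0.976400+0.928900))/(1+1/25) = 9109/10000 ≈ 0.910900
step 4 [4y] bond c/1=1/20: DF=(42269/40000 − 1/20·(0.976400+0.928900+0.910900))/(1+1/20) = 8723/10000 ≈ 0.872300
step 5 [5y] zero: DF = P = 427/500 ≈ 0.854000

1 1 2441/2500
2 2 9289/10000
3 3 9109/10000
4 4 8723/10000
5 5 427/500
f(2y,5y) = ((9289/10000)/(427/500) − 1)/(3) = 107/3660 ≈ 2.9235%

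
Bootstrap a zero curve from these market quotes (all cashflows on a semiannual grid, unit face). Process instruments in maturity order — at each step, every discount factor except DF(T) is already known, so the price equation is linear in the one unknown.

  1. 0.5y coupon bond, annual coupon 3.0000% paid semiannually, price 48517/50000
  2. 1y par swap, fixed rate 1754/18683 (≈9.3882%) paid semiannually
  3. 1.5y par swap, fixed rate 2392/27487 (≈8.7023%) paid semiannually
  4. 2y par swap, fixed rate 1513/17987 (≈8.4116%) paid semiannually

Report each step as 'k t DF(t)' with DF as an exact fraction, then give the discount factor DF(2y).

1 1/2 239/250
2 1 9123/10000
3 3/2 2201/2500
4 2 8487/10000
DF(2y) = 8487/10000 ≈ 0.848700

step 1 [0.5y] bond c/2=3/200: DF=(48517/50000 − 3/200·(0))/(1+3/200) = 239/250 ≈ 0.956000
step 2 [1y] swap r/2=877/18683: DF=(1 − 877/18683·(0.956000))/(1+877/18683) = 9123/10000 ≈ 0.912300
step 3 [1.5y] swap r/2=1196/27487: DF=(1 − 1196/27487·(0.956000+0.912300))/(1+1196/27487) = 2201/2500 ≈ 0.880400
step 4 [2y] swap r/2=1513/35974: DF=(1 − 1513/35974·(0.956000+0.912300+0.880400))/(1+1513/35974) = 8487/10000 ≈ 0.848700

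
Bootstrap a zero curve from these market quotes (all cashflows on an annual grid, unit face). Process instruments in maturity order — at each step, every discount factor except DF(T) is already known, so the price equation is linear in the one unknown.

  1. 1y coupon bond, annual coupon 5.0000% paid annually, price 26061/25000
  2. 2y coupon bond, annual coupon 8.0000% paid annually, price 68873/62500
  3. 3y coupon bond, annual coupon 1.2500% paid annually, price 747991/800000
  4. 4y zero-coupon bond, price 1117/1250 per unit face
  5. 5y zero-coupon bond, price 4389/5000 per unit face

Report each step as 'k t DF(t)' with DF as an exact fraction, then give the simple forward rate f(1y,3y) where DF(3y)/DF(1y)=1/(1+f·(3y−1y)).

step 1 [1y] bond c/1=1/20: DF=(26061/25000 − 1/20·(0))/(1+1/20) = 1241/1250 ≈ 0.992800
step 2 [2y] bond c/1=2/25: DF=(68873/62500 − 2/25·(0.992800))/(1+2/25) = 2367/2500 ≈ 0.946800
step 3 [3y] bond c/1=1/80: DF=(747991/800000 − 1/80·(0.992800+0.946800))/(1+1/80) = 1799/2000 ≈ 0.899500
step 4 [4y] zero: DF = P = 1117/1250 ≈ 0.893600
step 5 [5y] zero: DF = P = 4389/5000 ≈ 0.877800

1 1 1241/1250
2 2 2367/2500
3 3 1799/2000
4 4 1117/1250
5 5 4389/5000
f(1y,3y) = ((1241/1250)/(1799/2000) − 1)/(2) = 933/17990 ≈ 5.1862%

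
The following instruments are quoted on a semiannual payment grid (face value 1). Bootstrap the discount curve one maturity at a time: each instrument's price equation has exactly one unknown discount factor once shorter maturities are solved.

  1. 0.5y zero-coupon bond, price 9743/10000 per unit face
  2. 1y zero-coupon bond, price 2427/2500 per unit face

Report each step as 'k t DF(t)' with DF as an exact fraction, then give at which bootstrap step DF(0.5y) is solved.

1 1/2 9743/10000
2 1 2427/2500
DF(0.5y) is solved at step 1

step 1 [0.5y] zero: DF = P = 9743/10000 ≈ 0.974300
step 2 [1y] zero: DF = P = 2427/2500 ≈ 0.970800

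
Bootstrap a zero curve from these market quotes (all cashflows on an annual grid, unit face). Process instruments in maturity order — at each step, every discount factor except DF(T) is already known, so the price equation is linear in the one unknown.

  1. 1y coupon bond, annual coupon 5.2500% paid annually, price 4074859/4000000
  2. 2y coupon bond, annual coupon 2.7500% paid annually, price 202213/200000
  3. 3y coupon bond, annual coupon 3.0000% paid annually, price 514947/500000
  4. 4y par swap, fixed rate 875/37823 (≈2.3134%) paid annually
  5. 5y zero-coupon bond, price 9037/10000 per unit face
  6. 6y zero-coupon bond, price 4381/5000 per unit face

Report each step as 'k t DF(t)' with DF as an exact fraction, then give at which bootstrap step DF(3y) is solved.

1 1 9679/10000
2 2 9581/10000
3 3 4719/5000
4 4 73/80
5 5 9037/10000
6 6 4381/5000
DF(3y) is solved at step 3

step 1 [1y] bond c/1=21/400: DF=(4074859/4000000 − 21/400·(0))/(1+21/400) = 9679/10000 ≈ 0.967900
step 2 [2y] bond c/1=11/400: DF=(202213/200000 − 11/400·(0.967900))/(1+11/400) = 9581/10000 ≈ 0.958100
step 3 [3y] bond c/1=3/100: DF=(514947/500000 − 3/100·(0.967900+0.958100))/(1+3/100) = 4719/5000 ≈ 0.943800
step 4 [4y] swap r/1=875/37823: DF=(1 − 875/37823·(0.967900+0.958100+0.943800))/(1+875/37823) = 73/80 ≈ 0.912500
step 5 [5y] zero: DF = P = 9037/10000 ≈ 0.903700
step 6 [6y] zero: DF = P = 4381/5000 ≈ 0.876200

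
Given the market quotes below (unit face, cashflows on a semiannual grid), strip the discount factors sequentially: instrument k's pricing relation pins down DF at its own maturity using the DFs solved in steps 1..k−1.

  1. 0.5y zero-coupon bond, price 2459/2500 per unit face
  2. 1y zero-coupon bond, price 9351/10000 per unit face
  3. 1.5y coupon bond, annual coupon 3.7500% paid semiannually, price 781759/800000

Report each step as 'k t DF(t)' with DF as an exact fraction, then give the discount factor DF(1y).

1 1/2 2459/2500
2 1 9351/10000
3 3/2 9239/10000
DF(1y) = 9351/10000 ≈ 0.935100

step 1 [0.5y] zero: DF = P = 2459/2500 ≈ 0.983600
step 2 [1y] zero: DF = P = 9351/10000 ≈ 0.935100
step 3 [1.5y] bond c/2=3/160: DF=(781759/800000 − 3/160·(0.983600+0.935100))/(1+3/160) = 9239/10000 ≈ 0.923900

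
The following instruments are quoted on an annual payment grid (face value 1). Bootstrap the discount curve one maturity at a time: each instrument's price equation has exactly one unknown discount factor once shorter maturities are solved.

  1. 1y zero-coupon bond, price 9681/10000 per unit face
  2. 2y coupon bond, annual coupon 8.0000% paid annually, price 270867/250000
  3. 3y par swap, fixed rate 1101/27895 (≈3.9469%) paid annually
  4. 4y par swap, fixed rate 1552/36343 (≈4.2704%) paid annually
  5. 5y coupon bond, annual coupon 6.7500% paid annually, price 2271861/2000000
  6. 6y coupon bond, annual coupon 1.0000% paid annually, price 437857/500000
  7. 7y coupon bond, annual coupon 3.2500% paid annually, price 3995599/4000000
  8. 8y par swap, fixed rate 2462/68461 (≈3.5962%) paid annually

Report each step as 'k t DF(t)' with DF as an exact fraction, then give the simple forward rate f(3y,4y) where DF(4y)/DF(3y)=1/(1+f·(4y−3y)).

1 1 9681/10000
2 2 1863/2000
3 3 8899/10000
4 4 528/625
5 5 8343/10000
6 6 2057/2500
7 7 8009/10000
8 8 3769/5000
f(3y,4y) = ((8899/10000)/(528/625) − 1)/(1) = 41/768 ≈ 5.3385%

step 1 [1y] zero: DF = P = 9681/10000 ≈ 0.968100
step 2 [2y] bond c/1=2/25: DF=(270867/250000 − 2/25·(0.968100))/(1+2/25) = 1863/2000 ≈ 0.931500
step 3 [3y] swap r/1=1101/27895: DF=(1 − 1101/27895·(0.968100+0.931500))/(1+1101/27895) = 8899/10000 ≈ 0.889900
step 4 [4y] swap r/1=1552/36343: DF=(1 − 1552/36343·(0.968100+0.931500+0.889900))/(1+1552/36343) = 528/625 ≈ 0.844800
step 5 [5y] bond c/1=27/400: DF=(2271861/2000000 − 27/400·(0.968100+0.931500+0.889900+0.844800))/(1+27/400) = 8343/10000 ≈ 0.834300
step 6 [6y] bond c/1=1/100: DF=(437857/500000 − 1/100·(0.968100+0.931500+0.889900+0.844800+0.834300))/(1+1/100) = 2057/2500 ≈ 0.822800
step 7 [7y] bond c/1=13/400: DF=(3995599/4000000 − 13/400·(0.968100+0.931500+0.889900+0.844800+0.834300+0.822800))/(1+13/400) = 8009/10000 ≈ 0.800900
step 8 [8y] swap r/1=2462/68461: DF=(1 − 2462/68461·(0.968100+0.931500+0.889900+0.844800+0.834300+0.822800+0.800900))/(1+2462/68461) = 3769/5000 ≈ 0.753800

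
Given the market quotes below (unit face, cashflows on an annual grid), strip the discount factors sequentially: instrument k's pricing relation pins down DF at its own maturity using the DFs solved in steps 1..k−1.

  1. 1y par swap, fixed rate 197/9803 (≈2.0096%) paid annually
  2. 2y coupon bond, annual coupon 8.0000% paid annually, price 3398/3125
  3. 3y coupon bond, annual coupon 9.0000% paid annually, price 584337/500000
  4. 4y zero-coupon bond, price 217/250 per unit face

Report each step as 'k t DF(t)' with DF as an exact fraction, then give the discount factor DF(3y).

1 1 9803/10000
2 2 4671/5000
3 3 9141/10000
4 4 217/250
DF(3y) = 9141/10000 ≈ 0.914100

step 1 [1y] swap r/1=197/9803: DF=(1 − 197/9803·(0))/(1+197/9803) = 9803/10000 ≈ 0.980300
step 2 [2y] bond c/1=2/25: DF=(3398/3125 − 2/25·(0.980300))/(1+2/25) = 4671/5000 ≈ 0.934200
step 3 [3y] bond c/1=9/100: DF=(584337/500000 − 9/100·(0.980300+0.934200))/(1+9/100) = 9141/10000 ≈ 0.914100
step 4 [4y] zero: DF = P = 217/250 ≈ 0.868000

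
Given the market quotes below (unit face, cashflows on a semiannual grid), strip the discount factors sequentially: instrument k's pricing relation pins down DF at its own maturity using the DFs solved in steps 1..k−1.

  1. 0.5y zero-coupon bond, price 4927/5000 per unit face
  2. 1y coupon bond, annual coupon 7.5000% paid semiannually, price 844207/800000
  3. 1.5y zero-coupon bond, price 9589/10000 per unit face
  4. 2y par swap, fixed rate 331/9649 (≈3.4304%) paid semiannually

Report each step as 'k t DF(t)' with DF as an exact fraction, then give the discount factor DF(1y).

step 1 [0.5y] zero: DF = P = 4927/5000 ≈ 0.985400
step 2 [1y] bond c/2=3/80: DF=(844207/800000 − 3/80·(0.985400))/(1+3/80) = 1963/2000 ≈ 0.981500
step 3 [1.5y] zero: DF = P = 9589/10000 ≈ 0.958900
step 4 [2y] swap r/2=331/19298: DF=(1 − 331/19298·(0.985400+0.981500+0.958900))/(1+331/19298) = 4669/5000 ≈ 0.933800

1 1/2 4927/5000
2 1 1963/2000
3 3/2 9589/10000
4 2 4669/5000
DF(1y) = 1963/2000 ≈ 0.981500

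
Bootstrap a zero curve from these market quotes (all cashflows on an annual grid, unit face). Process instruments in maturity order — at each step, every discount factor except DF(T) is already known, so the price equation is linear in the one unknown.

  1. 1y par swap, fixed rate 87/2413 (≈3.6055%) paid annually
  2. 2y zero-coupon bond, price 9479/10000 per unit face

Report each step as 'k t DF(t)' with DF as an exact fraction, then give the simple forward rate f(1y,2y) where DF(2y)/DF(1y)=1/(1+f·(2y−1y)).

step 1 [1y] swap r/1=87/2413: DF=(1 − 87/2413·(0))/(1+87/2413) = 2413/2500 ≈ 0.965200
step 2 [2y] zero: DF = P = 9479/10000 ≈ 0.947900

1 1 2413/2500
2 2 9479/10000
f(1y,2y) = ((2413/2500)/(9479/10000) − 1)/(1) = 173/9479 ≈ 1.8251%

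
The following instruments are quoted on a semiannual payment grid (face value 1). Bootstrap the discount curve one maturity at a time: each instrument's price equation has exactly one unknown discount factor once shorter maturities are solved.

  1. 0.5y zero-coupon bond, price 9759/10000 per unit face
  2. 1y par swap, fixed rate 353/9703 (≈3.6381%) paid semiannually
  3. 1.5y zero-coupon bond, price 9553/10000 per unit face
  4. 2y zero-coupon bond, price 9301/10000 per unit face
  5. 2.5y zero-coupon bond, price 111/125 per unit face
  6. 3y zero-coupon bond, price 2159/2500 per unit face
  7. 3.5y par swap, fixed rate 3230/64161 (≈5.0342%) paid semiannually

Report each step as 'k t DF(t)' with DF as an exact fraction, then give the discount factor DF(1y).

1 1/2 9759/10000
2 1 9647/10000
3 3/2 9553/10000
4 2 9301/10000
5 5/2 111/125
6 3 2159/2500
7 7/2 1677/2000
DF(1y) = 9647/10000 ≈ 0.964700

step 1 [0.5y] zero: DF = P = 9759/10000 ≈ 0.975900
step 2 [1y] swap r/2=353/19406: DF=(1 − 353/19406·(0.975900))/(1+353/19406) = 9647/10000 ≈ 0.964700
step 3 [1.5y] zero: DF = P = 9553/10000 ≈ 0.955300
step 4 [2y] zero: DF = P = 9301/10000 ≈ 0.930100
step 5 [2.5y] zero: DF = P = 111/125 ≈ 0.888000
step 6 [3y] zero: DF = P = 2159/2500 ≈ 0.863600
step 7 [3.5y] swap r/2=1615/64161: DF=(1 − 1615/64161·(0.975900+0.964700+0.955300+0.930100+0.888000+0.863600))/(1+1615/64161) = 1677/2000 ≈ 0.838500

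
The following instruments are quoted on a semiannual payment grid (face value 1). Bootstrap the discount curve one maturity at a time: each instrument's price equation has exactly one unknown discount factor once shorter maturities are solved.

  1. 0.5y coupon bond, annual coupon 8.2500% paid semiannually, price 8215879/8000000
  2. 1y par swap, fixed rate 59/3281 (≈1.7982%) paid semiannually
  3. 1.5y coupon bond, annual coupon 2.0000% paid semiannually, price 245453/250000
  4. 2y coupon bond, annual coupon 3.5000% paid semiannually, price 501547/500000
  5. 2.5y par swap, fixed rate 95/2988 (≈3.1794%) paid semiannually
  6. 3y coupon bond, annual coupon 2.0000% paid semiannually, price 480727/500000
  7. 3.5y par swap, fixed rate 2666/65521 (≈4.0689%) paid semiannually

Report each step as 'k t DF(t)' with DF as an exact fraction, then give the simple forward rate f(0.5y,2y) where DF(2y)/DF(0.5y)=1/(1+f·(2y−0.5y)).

1 1/2 9863/10000
2 1 9823/10000
3 3/2 4763/5000
4 2 2339/2500
5 5/2 231/250
6 3 4523/5000
7 7/2 8667/10000
f(0.5y,2y) = ((9863/10000)/(2339/2500) − 1)/(3/2) = 169/4678 ≈ 3.6127%

step 1 [0.5y] bond c/2=33/800: DF=(8215879/8000000 − 33/800·(0))/(1+33/800) = 9863/10000 ≈ 0.986300
step 2 [1y] swap r/2=59/6562: DF=(1 − 59/6562·(0.986300))/(1+59/6562) = 9823/10000 ≈ 0.982300
step 3 [1.5y] bond c/2=1/100: DF=(245453/250000 − 1/100·(0.986300+0.982300))/(1+1/100) = 4763/5000 ≈ 0.952600
step 4 [2y] bond c/2=7/400: DF=(501547/500000 − 7/400·(0.986300+0.982300+0.952600))/(1+7/400) = 2339/2500 ≈ 0.935600
step 5 [2.5y] swap r/2=95/5976: DF=(1 − 95/5976·(0.986300+0.982300+0.952600+0.935600))/(1+95/5976) = 231/250 ≈ 0.924000
step 6 [3y] bond c/2=1/100: DF=(480727/500000 − 1/100·(0.986300+0.982300+0.952600+0.935600+0.924000))/(1+1/100) = 4523/5000 ≈ 0.904600
step 7 [3.5y] swap r/2=1333/65521: DF=(1 − 1333/65521·(0.986300+0.982300+0.952600+0.935600+0.924000+0.904600))/(1+1333/65521) = 8667/10000 ≈ 0.866700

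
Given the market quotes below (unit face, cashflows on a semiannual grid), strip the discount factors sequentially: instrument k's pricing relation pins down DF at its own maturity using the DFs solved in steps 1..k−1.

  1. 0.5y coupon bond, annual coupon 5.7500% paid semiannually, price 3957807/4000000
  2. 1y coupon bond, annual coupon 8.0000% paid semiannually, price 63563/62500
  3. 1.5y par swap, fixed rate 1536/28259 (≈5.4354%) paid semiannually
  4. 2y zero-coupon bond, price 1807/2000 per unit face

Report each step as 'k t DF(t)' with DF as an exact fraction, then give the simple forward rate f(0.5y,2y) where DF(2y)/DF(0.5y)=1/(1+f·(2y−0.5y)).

1 1/2 4809/5000
2 1 9409/10000
3 3/2 577/625
4 2 1807/2000
f(0.5y,2y) = ((4809/5000)/(1807/2000) − 1)/(3/2) = 1166/27105 ≈ 4.3018%

step 1 [0.5y] bond c/2=23/800: DF=(3957807/4000000 − 23/800·(0))/(1+23/800) = 4809/5000 ≈ 0.961800
step 2 [1y] bond c/2=1/25: DF=(63563/62500 − 1/25·(0.961800))/(1+1/25) = 9409/10000 ≈ 0.940900
step 3 [1.5y] swap r/2=768/28259: DF=(1 − 768/28259·(0.961800+0.940900))/(1+768/28259) = 577/625 ≈ 0.923200
step 4 [2y] zero: DF = P = 1807/2000 ≈ 0.903500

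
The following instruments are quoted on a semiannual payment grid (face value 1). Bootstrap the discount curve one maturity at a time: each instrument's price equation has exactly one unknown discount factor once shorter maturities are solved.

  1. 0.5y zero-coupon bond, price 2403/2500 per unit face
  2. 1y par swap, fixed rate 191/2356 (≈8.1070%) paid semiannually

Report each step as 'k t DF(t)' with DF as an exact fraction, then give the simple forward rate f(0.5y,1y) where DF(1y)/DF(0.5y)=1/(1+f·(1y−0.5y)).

1 1/2 2403/2500
2 1 2309/2500
f(0.5y,1y) = ((2403/2500)/(2309/2500) − 1)/(1/2) = 188/2309 ≈ 8.1421%

step 1 [0.5y] zero: DF = P = 2403/2500 ≈ 0.961200
step 2 [1y] swap r/2=191/4712: DF=(1 − 191/4712·(0.961200))/(1+191/4712) = 2309/2500 ≈ 0.923600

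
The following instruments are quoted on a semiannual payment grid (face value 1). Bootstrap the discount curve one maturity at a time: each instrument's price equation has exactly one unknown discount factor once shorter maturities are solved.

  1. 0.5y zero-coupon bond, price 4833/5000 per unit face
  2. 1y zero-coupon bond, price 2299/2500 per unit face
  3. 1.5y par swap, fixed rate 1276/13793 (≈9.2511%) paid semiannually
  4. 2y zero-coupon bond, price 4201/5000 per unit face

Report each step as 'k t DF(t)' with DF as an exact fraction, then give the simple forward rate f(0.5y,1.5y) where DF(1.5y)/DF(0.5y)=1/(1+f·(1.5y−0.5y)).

step 1 [0.5y] zero: DF = P = 4833/5000 ≈ 0.966600
step 2 [1y] zero: DF = P = 2299/2500 ≈ 0.919600
step 3 [1.5y] swap r/2=638/13793: DF=(1 − 638/13793·(0.966600+0.919600))/(1+638/13793) = 2181/2500 ≈ 0.872400
step 4 [2y] zero: DF = P = 4201/5000 ≈ 0.840200

1 1/2 4833/5000
2 1 2299/2500
3 3/2 2181/2500
4 2 4201/5000
f(0.5y,1.5y) = ((4833/5000)/(2181/2500) − 1)/(1) = 157/1454 ≈ 10.7978%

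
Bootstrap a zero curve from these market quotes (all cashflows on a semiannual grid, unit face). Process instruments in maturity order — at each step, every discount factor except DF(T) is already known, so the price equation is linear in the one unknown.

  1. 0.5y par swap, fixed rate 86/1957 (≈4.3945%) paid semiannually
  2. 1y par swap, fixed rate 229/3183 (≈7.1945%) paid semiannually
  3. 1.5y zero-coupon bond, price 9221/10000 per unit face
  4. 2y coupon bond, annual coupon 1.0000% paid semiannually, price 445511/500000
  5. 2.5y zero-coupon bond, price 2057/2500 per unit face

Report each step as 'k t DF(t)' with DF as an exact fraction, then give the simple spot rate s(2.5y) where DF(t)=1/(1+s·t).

1 1/2 1957/2000
2 1 9313/10000
3 3/2 9221/10000
4 2 349/400
5 5/2 2057/2500
s(2.5y) = (1/(2057/2500) − 1)/(5/2) = 886/10285 ≈ 8.6145%

step 1 [0.5y] swap r/2=43/1957: DF=(1 − 43/1957·(0))/(1+43/1957) = 1957/2000 ≈ 0.978500
step 2 [1y] swap r/2=229/6366: DF=(1 − 229/6366·(0.978500))/(1+229/6366) = 9313/10000 ≈ 0.931300
step 3 [1.5y] zero: DF = P = 9221/10000 ≈ 0.922100
step 4 [2y] bond c/2=1/200: DF=(445511/500000 − 1/200·(0.978500+0.931300+0.922100))/(1+1/200) = 349/400 ≈ 0.872500
step 5 [2.5y] zero: DF = P = 2057/2500 ≈ 0.822800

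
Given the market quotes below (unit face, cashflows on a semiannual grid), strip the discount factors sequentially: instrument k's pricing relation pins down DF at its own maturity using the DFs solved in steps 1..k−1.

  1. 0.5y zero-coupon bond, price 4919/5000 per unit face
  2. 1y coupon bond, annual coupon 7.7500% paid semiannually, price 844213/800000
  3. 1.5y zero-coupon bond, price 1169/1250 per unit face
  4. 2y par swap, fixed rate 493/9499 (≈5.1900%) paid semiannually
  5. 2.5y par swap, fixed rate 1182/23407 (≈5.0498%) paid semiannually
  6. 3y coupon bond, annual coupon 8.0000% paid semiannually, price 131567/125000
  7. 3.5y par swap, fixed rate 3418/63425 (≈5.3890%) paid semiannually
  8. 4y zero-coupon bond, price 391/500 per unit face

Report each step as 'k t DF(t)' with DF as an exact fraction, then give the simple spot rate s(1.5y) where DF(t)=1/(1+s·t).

step 1 [0.5y] zero: DF = P = 4919/5000 ≈ 0.983800
step 2 [1y] bond c/2=31/800: DF=(844213/800000 − 31/800·(0.983800))/(1+31/800) = 612/625 ≈ 0.979200
step 3 [1.5y] zero: DF = P = 1169/1250 ≈ 0.935200
step 4 [2y] swap r/2=493/18998: DF=(1 − 493/18998·(0.983800+0.979200+0.935200))/(1+493/18998) = 4507/5000 ≈ 0.901400
step 5 [2.5y] swap r/2=591/23407: DF=(1 − 591/23407·(0.983800+0.979200+0.935200+0.901400))/(1+591/23407) = 4409/5000 ≈ 0.881800
step 6 [3y] bond c/2=1/25: DF=(131567/125000 − 1/25·(0.983800+0.979200+0.935200+0.901400+0.881800))/(1+1/25) = 104/125 ≈ 0.832000
step 7 [3.5y] swap r/2=1709/63425: DF=(1 − 1709/63425·(0.983800+0.979200+0.935200+0.901400+0.881800+0.832000))/(1+1709/63425) = 8291/10000 ≈ 0.829100
step 8 [4y] zero: DF = P = 391/500 ≈ 0.782000

1 1/2 4919/5000
2 1 612/625
3 3/2 1169/1250
4 2 4507/5000
5 5/2 4409/5000
6 3 104/125
7 7/2 8291/10000
8 4 391/500
s(1.5y) = (1/(1169/1250) − 1)/(3/2) = 54/1169 ≈ 4.6193%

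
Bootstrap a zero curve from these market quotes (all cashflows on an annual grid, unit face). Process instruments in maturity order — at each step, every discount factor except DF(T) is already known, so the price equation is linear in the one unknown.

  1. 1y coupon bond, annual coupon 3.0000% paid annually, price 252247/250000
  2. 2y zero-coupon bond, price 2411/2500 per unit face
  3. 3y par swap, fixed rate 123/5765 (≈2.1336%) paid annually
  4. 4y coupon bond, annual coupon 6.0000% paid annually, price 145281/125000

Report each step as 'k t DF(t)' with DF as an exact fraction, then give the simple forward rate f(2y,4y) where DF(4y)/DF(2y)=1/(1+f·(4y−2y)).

step 1 [1y] bond c/1=3/100: DF=(252247/250000 − 3/100·(0))/(1+3/100) = 2449/2500 ≈ 0.979600
step 2 [2y] zero: DF = P = 2411/2500 ≈ 0.964400
step 3 [3y] swap r/1=123/5765: DF=(1 − 123/5765·(0.979600+0.964400))/(1+123/5765) = 1877/2000 ≈ 0.938500
step 4 [4y] bond c/1=3/50: DF=(145281/125000 − 3/50·(0.979600+0.964400+0.938500))/(1+3/50) = 9333/10000 ≈ 0.933300

1 1 2449/2500
2 2 2411/2500
3 3 1877/2000
4 4 9333/10000
f(2y,4y) = ((2411/2500)/(9333/10000) − 1)/(2) = 311/18666 ≈ 1.6661%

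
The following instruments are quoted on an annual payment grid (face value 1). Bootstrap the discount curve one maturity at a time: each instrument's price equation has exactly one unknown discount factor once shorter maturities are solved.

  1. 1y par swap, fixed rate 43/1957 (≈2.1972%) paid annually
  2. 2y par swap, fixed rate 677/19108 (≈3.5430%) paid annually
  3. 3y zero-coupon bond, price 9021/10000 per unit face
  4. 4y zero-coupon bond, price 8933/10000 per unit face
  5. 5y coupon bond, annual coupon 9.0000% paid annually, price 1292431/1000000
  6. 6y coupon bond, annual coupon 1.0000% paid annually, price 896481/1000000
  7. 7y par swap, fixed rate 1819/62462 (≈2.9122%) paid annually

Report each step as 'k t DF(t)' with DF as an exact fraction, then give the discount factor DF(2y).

step 1 [1y] swap r/1=43/1957: DF=(1 − 43/1957·(0))/(1+43/1957) = 1957/2000 ≈ 0.978500
step 2 [2y] swap r/1=677/19108: DF=(1 − 677/19108·(0.978500))/(1+677/19108) = 9323/10000 ≈ 0.932300
step 3 [3y] zero: DF = P = 9021/10000 ≈ 0.902100
step 4 [4y] zero: DF = P = 8933/10000 ≈ 0.893300
step 5 [5y] bond c/1=9/100: DF=(1292431/1000000 − 9/100·(0.978500+0.932300+0.902100+0.893300))/(1+9/100) = 8797/10000 ≈ 0.879700
step 6 [6y] bond c/1=1/100: DF=(896481/1000000 − 1/100·(0.978500+0.932300+0.902100+0.893300+0.879700))/(1+1/100) = 4211/5000 ≈ 0.842200
step 7 [7y] swap r/1=1819/62462: DF=(1 − 1819/62462·(0.978500+0.932300+0.902100+0.893300+0.879700+0.842200))/(1+1819/62462) = 8181/10000 ≈ 0.818100

1 1 1957/2000
2 2 9323/10000
3 3 9021/10000
4 4 8933/10000
5 5 8797/10000
6 6 4211/5000
7 7 8181/10000
DF(2y) = 9323/10000 ≈ 0.932300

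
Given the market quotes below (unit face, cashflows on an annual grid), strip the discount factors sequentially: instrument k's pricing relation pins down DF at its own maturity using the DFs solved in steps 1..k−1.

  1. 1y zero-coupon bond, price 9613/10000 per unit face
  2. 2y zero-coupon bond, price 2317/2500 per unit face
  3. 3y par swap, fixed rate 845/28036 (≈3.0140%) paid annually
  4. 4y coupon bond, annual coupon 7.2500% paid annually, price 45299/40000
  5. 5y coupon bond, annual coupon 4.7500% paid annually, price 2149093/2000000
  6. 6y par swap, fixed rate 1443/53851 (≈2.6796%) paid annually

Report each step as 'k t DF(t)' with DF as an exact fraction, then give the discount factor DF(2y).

1 1 9613/10000
2 2 2317/2500
3 3 1831/2000
4 4 1083/1250
5 5 4297/5000
6 6 8557/10000
DF(2y) = 2317/2500 ≈ 0.926800

step 1 [1y] zero: DF = P = 9613/10000 ≈ 0.961300
step 2 [2y] zero: DF = P = 2317/2500 ≈ 0.926800
step 3 [3y] swap r/1=845/28036: DF=(1 − 845/28036·(0.961300+0.926800))/(1+845/28036) = 1831/2000 ≈ 0.915500
step 4 [4y] bond c/1=29/400: DF=(45299/40000 − 29/400·(0.961300+0.926800+0.915500))/(1+29/400) = 1083/1250 ≈ 0.866400
step 5 [5y] bond c/1=19/400: DF=(2149093/2000000 − 19/400·(0.961300+0.926800+0.915500+0.866400))/(1+19/400) = 4297/5000 ≈ 0.859400
step 6 [6y] swap r/1=1443/53851: DF=(1 − 1443/53851·(0.961300+0.926800+0.915500+0.866400+0.859400))/(1+1443/53851) = 8557/10000 ≈ 0.855700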